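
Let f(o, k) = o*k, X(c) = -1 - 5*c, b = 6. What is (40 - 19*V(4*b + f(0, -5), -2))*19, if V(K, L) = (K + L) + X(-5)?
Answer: -15846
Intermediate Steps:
f(o, k) = k*o
V(K, L) = 24 + K + L (V(K, L) = (K + L) + (-1 - 5*(-5)) = (K + L) + (-1 + 25) = (K + L) + 24 = 24 + K + L)
(40 - 19*V(4*b + f(0, -5), -2))*19 = (40 - 19*(24 + (4*6 - 5*0) - 2))*19 = (40 - 19*(24 + (24 + 0) - 2))*19 = (40 - 19*(24 + 24 - 2))*19 = (40 - 19*46)*19 = (40 - 874)*19 = -834*19 = -15846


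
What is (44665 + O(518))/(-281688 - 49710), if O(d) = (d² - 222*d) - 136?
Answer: -197857/331398 ≈ -0.59704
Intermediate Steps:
O(d) = -136 + d² - 222*d
(44665 + O(518))/(-281688 - 49710) = (44665 + (-136 + 518² - 222*518))/(-281688 - 49710) = (44665 + (-136 + 268324 - 114996))/(-331398) = (44665 + 153192)*(-1/331398) = 197857*(-1/331398) = -197857/331398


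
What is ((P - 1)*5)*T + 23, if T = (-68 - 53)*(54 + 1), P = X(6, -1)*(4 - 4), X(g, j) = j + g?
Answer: 33298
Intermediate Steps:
X(g, j) = g + j
P = 0 (P = (6 - 1)*(4 - 4) = 5*0 = 0)
T = -6655 (T = -121*55 = -6655)
((P - 1)*5)*T + 23 = ((0 - 1)*5)*(-6655) + 23 = -1*5*(-6655) + 23 = -5*(-6655) + 23 = 33275 + 23 = 33298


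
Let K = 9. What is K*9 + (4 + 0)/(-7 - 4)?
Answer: 887/11 ≈ 80.636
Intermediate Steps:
K*9 + (4 + 0)/(-7 - 4) = 9*9 + (4 + 0)/(-7 - 4) = 81 + 4/(-11) = 81 + 4*(-1/11) = 81 - 4/11 = 887/11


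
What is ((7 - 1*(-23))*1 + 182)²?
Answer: 44944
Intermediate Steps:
((7 - 1*(-23))*1 + 182)² = ((7 + 23)*1 + 182)² = (30*1 + 182)² = (30 + 182)² = 212² = 44944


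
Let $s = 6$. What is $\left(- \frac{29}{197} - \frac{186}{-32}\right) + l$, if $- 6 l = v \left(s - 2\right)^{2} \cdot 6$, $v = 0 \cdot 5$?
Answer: $\frac{17857}{3152} \approx 5.6653$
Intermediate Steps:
$v = 0$
$l = 0$ ($l = - \frac{0 \left(6 - 2\right)^{2} \cdot 6}{6} = - \frac{0 \cdot 4^{2} \cdot 6}{6} = - \frac{0 \cdot 16 \cdot 6}{6} = - \frac{0 \cdot 6}{6} = \left(- \frac{1}{6}\right) 0 = 0$)
$\left(- \frac{29}{197} - \frac{186}{-32}\right) + l = \left(- \frac{29}{197} - \frac{186}{-32}\right) + 0 = \left(\left(-29\right) \frac{1}{197} - - \frac{93}{16}\right) + 0 = \left(- \frac{29}{197} + \frac{93}{16}\right) + 0 = \frac{17857}{3152} + 0 = \frac{17857}{3152}$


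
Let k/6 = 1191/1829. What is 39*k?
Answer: 278694/1829 ≈ 152.38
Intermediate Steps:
k = 7146/1829 (k = 6*(1191/1829) = 7146/1829 ≈ 3.9071)
39*k = 39*(7146/1829) = 278694/1829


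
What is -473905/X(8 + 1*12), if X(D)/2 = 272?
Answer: -473905/544 ≈ -871.15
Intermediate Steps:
X(D) = 544 (X(D) = 2*272 = 544)
-473905/X(8 + 1*12) = -473905/544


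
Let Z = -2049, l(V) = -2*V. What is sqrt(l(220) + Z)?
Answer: I*sqrt(2489) ≈ 49.89*I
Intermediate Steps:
sqrt(l(220) + Z) = sqrt(-2*220 - 2049) = sqrt(-440 - 2049) = sqrt(-2489) = I*sqrt(2489)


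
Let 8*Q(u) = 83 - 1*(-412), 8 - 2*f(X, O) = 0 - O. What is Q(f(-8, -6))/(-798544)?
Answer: -495/6388352 ≈ -7.7485e-5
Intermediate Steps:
f(X, O) = 4 + O/2 (f(X, O) = 4 - (0 - O)/2 = 4 - (-1)*O/2 = 4 + O/2)
Q(u) = 495/8 (Q(u) = (83 - 1*(-412))/8 = (83 + 412)/8 = (⅛)*495 = 495/8)
Q(f(-8, -6))/(-798544) = (495/8)/(-798544) = (495/8)*(-1/798544) = -495/6388352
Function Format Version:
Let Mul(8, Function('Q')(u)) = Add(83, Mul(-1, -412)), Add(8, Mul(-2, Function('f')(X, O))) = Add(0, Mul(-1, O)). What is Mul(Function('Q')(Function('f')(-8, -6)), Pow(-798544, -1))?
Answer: Rational(-495, 6388352) ≈ -7.7485e-5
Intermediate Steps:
Function('f')(X, O) = Add(4, Mul(Rational(1, 2), O)) (Function('f')(X, O) = Add(4, Mul(Rational(-1, 2), Add(0, Mul(-1, O)))) = Add(4, Mul(Rational(-1, 2), Mul(-1, O))) = Add(4, Mul(Rational(1, 2), O)))
Function('Q')(u) = Rational(495, 8) (Function('Q')(u) = Mul(Rational(1, 8), Add(83, Mul(-1, -412))) = Mul(Rational(1, 8), Add(83, 412)) = Mul(Rational(1, 8), 495) = Rational(495, 8))
Mul(Function('Q')(Function('f')(-8, -6)), Pow(-798544, -1)) = Mul(Rational(495, 8), Pow(-798544, -1)) = Mul(Rational(495, 8), Rational(-1, 798544)) = Rational(-495, 6388352)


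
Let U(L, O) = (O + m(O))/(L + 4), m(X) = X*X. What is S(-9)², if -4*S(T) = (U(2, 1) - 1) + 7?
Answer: 361/144 ≈ 2.5069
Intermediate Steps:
m(X) = X²
U(L, O) = (O + O²)/(4 + L) (U(L, O) = (O + O²)/(L + 4) = (O + O²)/(4 + L))
S(T) = -19/12 (S(T) = -((1*(1 + 1)/(4 + 2) - 1) + 7)/4 = -((1*2/6 - 1) + 7)/4 = -((1*(⅙)*2 - 1) + 7)/4 = -((⅓ - 1) + 7)/4 = -(-⅔ + 7)/4 = -¼*19/3 = -19/12)
S(-9)² = (-19/12)² = 361/144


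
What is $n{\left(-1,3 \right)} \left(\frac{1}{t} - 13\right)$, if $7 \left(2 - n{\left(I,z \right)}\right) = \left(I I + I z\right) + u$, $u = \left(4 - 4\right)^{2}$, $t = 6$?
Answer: $- \frac{88}{3} \approx -29.333$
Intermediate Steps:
$u = 0$ ($u = 0^{2} = 0$)
$n{\left(I,z \right)} = 2 - \frac{I^{2}}{7} - \frac{I z}{7}$ ($n{\left(I,z \right)} = 2 - \frac{\left(I I + I z\right) + 0}{7} = 2 - \frac{\left(I^{2} + I z\right) + 0}{7} = 2 - \frac{I^{2} + I z}{7} = 2 - \left(\frac{I^{2}}{7} + \frac{I z}{7}\right) = 2 - \frac{I^{2}}{7} - \frac{I z}{7}$)
$n{\left(-1,3 \right)} \left(\frac{1}{t} - 13\right) = \left(2 - \frac{\left(-1\right)^{2}}{7} - \left(- \frac{1}{7}\right) 3\right) \left(\frac{1}{6} - 13\right) = \left(2 - \frac{1}{7} + \frac{3}{7}\right) \left(\frac{1}{6} - 13\right) = \left(2 - \frac{1}{7} + \frac{3}{7}\right) \left(- \frac{77}{6}\right) = \frac{16}{7} \left(- \frac{77}{6}\right) = - \frac{88}{3}$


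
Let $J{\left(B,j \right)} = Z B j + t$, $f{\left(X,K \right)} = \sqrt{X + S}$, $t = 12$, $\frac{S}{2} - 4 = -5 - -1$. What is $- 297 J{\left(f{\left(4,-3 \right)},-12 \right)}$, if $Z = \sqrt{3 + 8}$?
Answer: $-3564 + 7128 \sqrt{11} \approx 20077.0$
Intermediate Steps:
$S = 0$ ($S = 8 + 2 \left(-5 - -1\right) = 8 + 2 \left(-5 + 1\right) = 8 + 2 \left(-4\right) = 8 - 8 = 0$)
$Z = \sqrt{11} \approx 3.3166$
$f{\left(X,K \right)} = \sqrt{X}$ ($f{\left(X,K \right)} = \sqrt{X + 0} = \sqrt{X}$)
$J{\left(B,j \right)} = 12 + B j \sqrt{11}$ ($J{\left(B,j \right)} = \sqrt{11} B j + 12 = B \sqrt{11} j + 12 = B j \sqrt{11} + 12 = 12 + B j \sqrt{11}$)
$- 297 J{\left(f{\left(4,-3 \right)},-12 \right)} = - 297 \left(12 + \sqrt{4} \left(-12\right) \sqrt{11}\right) = - 297 \left(12 + 2 \left(-12\right) \sqrt{11}\right) = - 297 \left(12 - 24 \sqrt{11}\right) = -3564 + 7128 \sqrt{11}$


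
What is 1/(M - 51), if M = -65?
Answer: -1/116 ≈ -0.0086207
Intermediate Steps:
1/(M - 51) = 1/(-65 - 51) = 1/(-116) = -1/116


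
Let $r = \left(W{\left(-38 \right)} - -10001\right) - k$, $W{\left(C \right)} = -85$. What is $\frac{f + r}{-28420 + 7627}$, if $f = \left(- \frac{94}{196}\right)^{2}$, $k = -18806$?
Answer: $- \frac{275848297}{199695972} \approx -1.3813$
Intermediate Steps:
$r = 28722$ ($r = \left(-85 - -10001\right) - -18806 = \left(-85 + 10001\right) + 18806 = 9916 + 18806 = 28722$)
$f = \frac{2209}{9604}$ ($f = \left(\left(-94\right) \frac{1}{196}\right)^{2} = \left(- \frac{47}{98}\right)^{2} = \frac{2209}{9604} \approx 0.23001$)
$\frac{f + r}{-28420 + 7627} = \frac{\frac{2209}{9604} + 28722}{-28420 + 7627} = \frac{275848297}{9604 \left(-20793\right)} = \frac{275848297}{9604} \left(- \frac{1}{20793}\right) = - \frac{275848297}{199695972}$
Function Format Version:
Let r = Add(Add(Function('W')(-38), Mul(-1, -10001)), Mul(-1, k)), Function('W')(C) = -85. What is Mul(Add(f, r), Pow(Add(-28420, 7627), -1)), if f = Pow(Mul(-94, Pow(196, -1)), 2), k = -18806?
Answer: Rational(-275848297, 199695972) ≈ -1.3813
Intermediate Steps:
r = 28722 (r = Add(Add(-85, Mul(-1, -10001)), Mul(-1, -18806)) = Add(Add(-85, 10001), 18806) = Add(9916, 18806) = 28722)
f = Rational(2209, 9604) (f = Pow(Mul(-94, Rational(1, 196)), 2) = Pow(Rational(-47, 98), 2) = Rational(2209, 9604) ≈ 0.23001)
Mul(Add(f, r), Pow(Add(-28420, 7627), -1)) = Mul(Add(Rational(2209, 9604), 28722), Pow(Add(-28420, 7627), -1)) = Mul(Rational(275848297, 9604), Pow(-20793, -1)) = Mul(Rational(275848297, 9604), Rational(-1, 20793)) = Rational(-275848297, 199695972)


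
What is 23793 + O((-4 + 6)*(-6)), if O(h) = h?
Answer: 23781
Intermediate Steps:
23793 + O((-4 + 6)*(-6)) = 23793 + (-4 + 6)*(-6) = 23793 + 2*(-6) = 23793 - 12 = 23781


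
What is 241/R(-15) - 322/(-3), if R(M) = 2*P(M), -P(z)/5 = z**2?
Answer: 241259/2250 ≈ 107.23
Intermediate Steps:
P(z) = -5*z**2
R(M) = -10*M**2 (R(M) = 2*(-5*M**2) = -10*M**2)
241/R(-15) - 322/(-3) = 241/((-10*(-15)**2)) - 322/(-3) = 241/((-10*225)) - 322*(-1/3) = 241/(-2250) + 322/3 = 241*(-1/2250) + 322/3 = -241/2250 + 322/3 = 241259/2250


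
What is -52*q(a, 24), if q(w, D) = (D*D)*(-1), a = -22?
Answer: 29952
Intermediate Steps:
q(w, D) = -D**2 (q(w, D) = D**2*(-1) = -D**2)
-52*q(a, 24) = -(-52)*24**2 = -(-52)*576 = -52*(-576) = 29952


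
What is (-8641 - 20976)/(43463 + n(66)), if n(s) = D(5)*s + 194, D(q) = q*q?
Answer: -29617/45307 ≈ -0.65370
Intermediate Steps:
D(q) = q²
n(s) = 194 + 25*s (n(s) = 5²*s + 194 = 25*s + 194 = 194 + 25*s)
(-8641 - 20976)/(43463 + n(66)) = (-8641 - 20976)/(43463 + (194 + 25*66)) = -29617/(43463 + (194 + 1650)) = -29617/(43463 + 1844) = -29617/45307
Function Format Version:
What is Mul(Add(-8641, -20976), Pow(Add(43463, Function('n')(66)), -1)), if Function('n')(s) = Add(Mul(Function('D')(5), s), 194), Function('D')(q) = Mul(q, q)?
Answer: Rational(-29617, 45307) ≈ -0.65370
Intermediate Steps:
Function('D')(q) = Pow(q, 2)
Function('n')(s) = Add(194, Mul(25, s)) (Function('n')(s) = Add(Mul(Pow(5, 2), s), 194) = Add(Mul(25, s), 194) = Add(194, Mul(25, s)))
Mul(Add(-8641, -20976), Pow(Add(43463, Function('n')(66)), -1)) = Mul(Add(-8641, -20976), Pow(Add(43463, Add(194, Mul(25, 66))), -1)) = Mul(-29617, Pow(Add(43463, Add(194, 1650)), -1)) = Mul(-29617, Pow(Add(43463, 1844), -1)) = Mul(-29617, Pow(45307, -1)) = Mul(-29617, Rational(1, 45307)) = Rational(-29617, 45307)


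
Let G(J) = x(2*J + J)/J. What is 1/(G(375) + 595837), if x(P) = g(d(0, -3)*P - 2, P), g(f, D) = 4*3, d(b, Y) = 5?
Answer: 125/74479629 ≈ 1.6783e-6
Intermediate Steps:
g(f, D) = 12
x(P) = 12
G(J) = 12/J
1/(G(375) + 595837) = 1/(12/375 + 595837) = 1/(12*(1/375) + 595837) = 1/(4/125 + 595837) = 1/(74479629/125) = 125/74479629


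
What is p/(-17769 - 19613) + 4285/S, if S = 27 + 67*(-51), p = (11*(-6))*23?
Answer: -15503585/12672498 ≈ -1.2234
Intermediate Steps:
p = -1518 (p = -66*23 = -1518)
S = -3390 (S = 27 - 3417 = -3390)
p/(-17769 - 19613) + 4285/S = -1518/(-17769 - 19613) + 4285/(-3390) = -1518/(-37382) + 4285*(-1/3390) = -1518*(-1/37382) - 857/678 = 759/18691 - 857/678 = -15503585/12672498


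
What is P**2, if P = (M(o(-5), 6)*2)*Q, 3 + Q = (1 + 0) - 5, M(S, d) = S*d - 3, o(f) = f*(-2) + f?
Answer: 142884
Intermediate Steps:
o(f) = -f (o(f) = -2*f + f = -f)
M(S, d) = -3 + S*d
Q = -7 (Q = -3 + ((1 + 0) - 5) = -3 + (1 - 5) = -3 - 4 = -7)
P = -378 (P = ((-3 - 1*(-5)*6)*2)*(-7) = ((-3 + 5*6)*2)*(-7) = ((-3 + 30)*2)*(-7) = (27*2)*(-7) = 54*(-7) = -378)
P**2 = (-378)**2 = 142884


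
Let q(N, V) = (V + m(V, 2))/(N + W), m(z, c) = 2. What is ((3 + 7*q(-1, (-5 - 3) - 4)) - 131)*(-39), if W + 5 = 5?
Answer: 2262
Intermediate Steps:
W = 0 (W = -5 + 5 = 0)
q(N, V) = (2 + V)/N (q(N, V) = (V + 2)/(N + 0) = (2 + V)/N)
((3 + 7*q(-1, (-5 - 3) - 4)) - 131)*(-39) = ((3 + 7*((2 + ((-5 - 3) - 4))/(-1))) - 131)*(-39) = ((3 + 7*(-(2 + (-8 - 4)))) - 131)*(-39) = ((3 + 7*(-(2 - 12))) - 131)*(-39) = ((3 + 7*(-1*(-10))) - 131)*(-39) = ((3 + 7*10) - 131)*(-39) = ((3 + 70) - 131)*(-39) = (73 - 131)*(-39) = -58*(-39) = 2262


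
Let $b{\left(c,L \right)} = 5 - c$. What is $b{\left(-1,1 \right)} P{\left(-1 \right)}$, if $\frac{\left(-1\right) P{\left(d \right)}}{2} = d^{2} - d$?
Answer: $-24$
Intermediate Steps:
$P{\left(d \right)} = - 2 d^{2} + 2 d$ ($P{\left(d \right)} = - 2 \left(d^{2} - d\right) = - 2 d^{2} + 2 d$)
$b{\left(-1,1 \right)} P{\left(-1 \right)} = \left(5 - -1\right) 2 \left(-1\right) \left(1 - -1\right) = \left(5 + 1\right) 2 \left(-1\right) \left(1 + 1\right) = 6 \cdot 2 \left(-1\right) 2 = 6 \left(-4\right) = -24$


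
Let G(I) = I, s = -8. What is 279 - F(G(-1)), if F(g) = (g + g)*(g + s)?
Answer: 261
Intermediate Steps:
F(g) = 2*g*(-8 + g) (F(g) = (g + g)*(g - 8) = (2*g)*(-8 + g) = 2*g*(-8 + g))
279 - F(G(-1)) = 279 - 2*(-1)*(-8 - 1) = 279 - 2*(-1)*(-9) = 279 - 1*18 = 279 - 18 = 261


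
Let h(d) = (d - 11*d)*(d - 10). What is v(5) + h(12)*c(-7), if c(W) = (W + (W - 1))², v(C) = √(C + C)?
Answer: -54000 + √10 ≈ -53997.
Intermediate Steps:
v(C) = √2*√C (v(C) = √(2*C) = √2*√C)
c(W) = (-1 + 2*W)² (c(W) = (W + (-1 + W))² = (-1 + 2*W)²)
h(d) = -10*d*(-10 + d) (h(d) = (-10*d)*(-10 + d) = -10*d*(-10 + d))
v(5) + h(12)*c(-7) = √2*√5 + (10*12*(10 - 1*12))*(-1 + 2*(-7))² = √10 + (10*12*(10 - 12))*(-1 - 14)² = √10 + (10*12*(-2))*(-15)² = √10 - 240*225 = √10 - 54000 = -54000 + √10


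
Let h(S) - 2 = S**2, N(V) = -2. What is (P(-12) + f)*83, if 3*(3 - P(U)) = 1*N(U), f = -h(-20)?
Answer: -99185/3 ≈ -33062.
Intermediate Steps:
h(S) = 2 + S**2
f = -402 (f = -(2 + (-20)**2) = -(2 + 400) = -1*402 = -402)
P(U) = 11/3 (P(U) = 3 - (-2)/3 = 3 - 1/3*(-2) = 3 + 2/3 = 11/3)
(P(-12) + f)*83 = (11/3 - 402)*83 = -1195/3*83 = -99185/3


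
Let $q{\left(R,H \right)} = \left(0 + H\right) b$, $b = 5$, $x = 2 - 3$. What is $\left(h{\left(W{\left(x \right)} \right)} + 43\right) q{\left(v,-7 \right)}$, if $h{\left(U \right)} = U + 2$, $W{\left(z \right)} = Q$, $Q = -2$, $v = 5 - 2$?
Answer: $-1505$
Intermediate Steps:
$x = -1$
$v = 3$
$W{\left(z \right)} = -2$
$q{\left(R,H \right)} = 5 H$ ($q{\left(R,H \right)} = \left(0 + H\right) 5 = H 5 = 5 H$)
$h{\left(U \right)} = 2 + U$
$\left(h{\left(W{\left(x \right)} \right)} + 43\right) q{\left(v,-7 \right)} = \left(\left(2 - 2\right) + 43\right) 5 \left(-7\right) = \left(0 + 43\right) \left(-35\right) = 43 \left(-35\right) = -1505$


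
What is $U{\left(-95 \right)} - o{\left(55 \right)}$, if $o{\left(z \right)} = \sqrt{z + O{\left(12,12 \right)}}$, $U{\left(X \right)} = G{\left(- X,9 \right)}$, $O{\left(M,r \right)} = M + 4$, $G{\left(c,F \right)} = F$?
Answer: $9 - \sqrt{71} \approx 0.57385$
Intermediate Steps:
$O{\left(M,r \right)} = 4 + M$
$U{\left(X \right)} = 9$
$o{\left(z \right)} = \sqrt{16 + z}$ ($o{\left(z \right)} = \sqrt{z + \left(4 + 12\right)} = \sqrt{z + 16} = \sqrt{16 + z}$)
$U{\left(-95 \right)} - o{\left(55 \right)} = 9 - \sqrt{16 + 55} = 9 - \sqrt{71}$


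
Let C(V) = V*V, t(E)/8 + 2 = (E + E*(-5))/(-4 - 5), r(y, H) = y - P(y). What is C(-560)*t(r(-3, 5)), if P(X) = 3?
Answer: -35123200/3 ≈ -1.1708e+7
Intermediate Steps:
r(y, H) = -3 + y (r(y, H) = y - 1*3 = y - 3 = -3 + y)
t(E) = -16 + 32*E/9 (t(E) = -16 + 8*((E + E*(-5))/(-4 - 5)) = -16 + 8*((E - 5*E)/(-9)) = -16 + 8*(-4*E*(-1/9)) = -16 + 8*(4*E/9) = -16 + 32*E/9)
C(V) = V**2
C(-560)*t(r(-3, 5)) = (-560)**2*(-16 + 32*(-3 - 3)/9) = 313600*(-16 + (32/9)*(-6)) = 313600*(-16 - 64/3) = 313600*(-112/3) = -35123200/3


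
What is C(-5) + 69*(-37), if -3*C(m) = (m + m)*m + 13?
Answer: -2574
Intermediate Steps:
C(m) = -13/3 - 2*m²/3 (C(m) = -((m + m)*m + 13)/3 = -((2*m)*m + 13)/3 = -(2*m² + 13)/3 = -(13 + 2*m²)/3 = -13/3 - 2*m²/3)
C(-5) + 69*(-37) = (-13/3 - ⅔*(-5)²) + 69*(-37) = (-13/3 - ⅔*25) - 2553 = (-13/3 - 50/3) - 2553 = -21 - 2553 = -2574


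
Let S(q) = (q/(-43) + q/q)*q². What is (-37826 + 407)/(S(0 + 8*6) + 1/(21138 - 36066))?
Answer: 24019405776/171970603 ≈ 139.67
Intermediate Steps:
S(q) = q²*(1 - q/43) (S(q) = (q*(-1/43) + 1)*q² = (-q/43 + 1)*q² = (1 - q/43)*q² = q²*(1 - q/43))
(-37826 + 407)/(S(0 + 8*6) + 1/(21138 - 36066)) = (-37826 + 407)/((0 + 8*6)²*(43 - (0 + 8*6))/43 + 1/(21138 - 36066)) = -37419/((0 + 48)²*(43 - (0 + 48))/43 + 1/(-14928)) = -37419/((1/43)*48²*(43 - 1*48) - 1/14928) = -37419/((1/43)*2304*(43 - 48) - 1/14928) = -37419/((1/43)*2304*(-5) - 1/14928) = -37419/(-11520/43 - 1/14928) = -37419/(-171970603/641904) = -37419*(-641904/171970603) = 24019405776/171970603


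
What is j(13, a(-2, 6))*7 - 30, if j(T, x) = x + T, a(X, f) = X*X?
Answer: 89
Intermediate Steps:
a(X, f) = X**2
j(T, x) = T + x
j(13, a(-2, 6))*7 - 30 = (13 + (-2)**2)*7 - 30 = (13 + 4)*7 - 30 = 17*7 - 30 = 119 - 30 = 89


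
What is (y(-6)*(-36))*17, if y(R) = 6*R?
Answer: 22032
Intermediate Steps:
(y(-6)*(-36))*17 = ((6*(-6))*(-36))*17 = -36*(-36)*17 = 1296*17 = 22032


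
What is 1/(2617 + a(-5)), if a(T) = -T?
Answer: 1/2622 ≈ 0.00038139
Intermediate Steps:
1/(2617 + a(-5)) = 1/(2617 - 1*(-5)) = 1/(2617 + 5) = 1/2622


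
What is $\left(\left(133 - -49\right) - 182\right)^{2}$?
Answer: $0$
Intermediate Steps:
$\left(\left(133 - -49\right) - 182\right)^{2} = \left(\left(133 + 49\right) - 182\right)^{2} = \left(182 - 182\right)^{2} = 0^{2} = 0$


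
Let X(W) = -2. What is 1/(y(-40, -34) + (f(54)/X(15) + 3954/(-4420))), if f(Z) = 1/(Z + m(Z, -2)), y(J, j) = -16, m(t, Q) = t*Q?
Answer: -119340/2015093 ≈ -0.059223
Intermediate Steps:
m(t, Q) = Q*t
f(Z) = -1/Z (f(Z) = 1/(Z - 2*Z) = 1/(-Z) = -1/Z)
1/(y(-40, -34) + (f(54)/X(15) + 3954/(-4420))) = 1/(-16 + (-1/54/(-2) + 3954/(-4420))) = 1/(-16 + (-1*1/54*(-½) + 3954*(-1/4420))) = 1/(-16 + (-1/54*(-½) - 1977/2210)) = 1/(-16 + (1/108 - 1977/2210)) = 1/(-16 - 105653/119340) = 1/(-2015093/119340) = -119340/2015093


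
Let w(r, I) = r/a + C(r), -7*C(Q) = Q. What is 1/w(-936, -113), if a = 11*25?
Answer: 1925/250848 ≈ 0.0076740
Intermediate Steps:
a = 275
C(Q) = -Q/7
w(r, I) = -268*r/1925 (w(r, I) = r/275 - r/7 = -268*r/1925)
1/w(-936, -113) = 1/(-268/1925*(-936)) = 1/(250848/1925) = 1925/250848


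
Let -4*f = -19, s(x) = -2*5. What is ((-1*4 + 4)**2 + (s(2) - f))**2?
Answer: 3481/16 ≈ 217.56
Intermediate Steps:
s(x) = -10
f = 19/4 (f = -1/4*(-19) = 19/4 ≈ 4.7500)
((-1*4 + 4)**2 + (s(2) - f))**2 = ((-1*4 + 4)**2 + (-10 - 1*19/4))**2 = ((-4 + 4)**2 + (-10 - 19/4))**2 = (0**2 - 59/4)**2 = (0 - 59/4)**2 = (-59/4)**2 = 3481/16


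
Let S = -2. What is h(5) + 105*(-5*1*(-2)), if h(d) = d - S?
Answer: 1057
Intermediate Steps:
h(d) = 2 + d (h(d) = d - 1*(-2) = d + 2 = 2 + d)
h(5) + 105*(-5*1*(-2)) = (2 + 5) + 105*(-5*1*(-2)) = 7 + 105*(-5*(-2)) = 7 + 105*10 = 7 + 1050 = 1057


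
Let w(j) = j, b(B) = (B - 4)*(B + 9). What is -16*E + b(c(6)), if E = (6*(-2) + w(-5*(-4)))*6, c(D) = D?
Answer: -738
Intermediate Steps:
b(B) = (-4 + B)*(9 + B)
E = 48 (E = (6*(-2) - 5*(-4))*6 = (-12 + 20)*6 = 8*6 = 48)
-16*E + b(c(6)) = -16*48 + (-36 + 6² + 5*6) = -768 + (-36 + 36 + 30) = -768 + 30 = -738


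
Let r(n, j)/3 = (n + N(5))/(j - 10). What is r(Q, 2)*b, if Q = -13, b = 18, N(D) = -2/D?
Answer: 1809/20 ≈ 90.450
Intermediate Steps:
r(n, j) = 3*(-⅖ + n)/(-10 + j) (r(n, j) = 3*((n - 2/5)/(j - 10)) = 3*((n - 2*⅕)/(-10 + j)) = 3*((n - ⅖)/(-10 + j)) = 3*((-⅖ + n)/(-10 + j)) = 3*(-⅖ + n)/(-10 + j))
r(Q, 2)*b = (3*(-2 + 5*(-13))/(5*(-10 + 2)))*18 = ((⅗)*(-2 - 65)/(-8))*18 = ((⅗)*(-⅛)*(-67))*18 = (201/40)*18 = 1809/20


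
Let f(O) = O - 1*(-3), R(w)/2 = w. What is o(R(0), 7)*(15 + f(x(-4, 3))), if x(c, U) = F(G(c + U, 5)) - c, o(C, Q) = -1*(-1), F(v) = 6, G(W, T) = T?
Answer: 28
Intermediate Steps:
R(w) = 2*w
o(C, Q) = 1
x(c, U) = 6 - c
f(O) = 3 + O (f(O) = O + 3 = 3 + O)
o(R(0), 7)*(15 + f(x(-4, 3))) = 1*(15 + (3 + (6 - 1*(-4)))) = 1*(15 + (3 + (6 + 4))) = 1*(15 + (3 + 10)) = 1*(15 + 13) = 1*28 = 28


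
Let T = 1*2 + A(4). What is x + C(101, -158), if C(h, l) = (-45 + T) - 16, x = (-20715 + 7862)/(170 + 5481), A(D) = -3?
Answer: -363215/5651 ≈ -64.274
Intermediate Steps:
T = -1 (T = 1*2 - 3 = 2 - 3 = -1)
x = -12853/5651 ≈ -2.2745
C(h, l) = -62 (C(h, l) = (-45 - 1) - 16 = -46 - 16 = -62)
x + C(101, -158) = -12853/5651 - 62 = -363215/5651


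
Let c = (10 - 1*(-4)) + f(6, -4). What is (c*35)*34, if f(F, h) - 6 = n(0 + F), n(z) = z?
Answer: 30940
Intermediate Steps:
f(F, h) = 6 + F (f(F, h) = 6 + (0 + F) = 6 + F)
c = 26 (c = (10 - 1*(-4)) + (6 + 6) = (10 + 4) + 12 = 14 + 12 = 26)
(c*35)*34 = (26*35)*34 = 910*34 = 30940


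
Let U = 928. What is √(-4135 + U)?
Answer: I*√3207 ≈ 56.63*I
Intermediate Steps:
√(-4135 + U) = √(-4135 + 928) = √(-3207) = I*√3207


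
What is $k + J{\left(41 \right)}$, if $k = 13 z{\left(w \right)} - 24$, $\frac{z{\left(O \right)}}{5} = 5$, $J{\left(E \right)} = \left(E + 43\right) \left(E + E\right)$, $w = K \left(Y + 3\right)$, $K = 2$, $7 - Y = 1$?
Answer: $7189$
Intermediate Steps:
$Y = 6$ ($Y = 7 - 1 = 6$)
$w = 18$ ($w = 2 \left(6 + 3\right) = 2 \cdot 9 = 18$)
$J{\left(E \right)} = 2 E \left(43 + E\right)$ ($J{\left(E \right)} = \left(43 + E\right) 2 E = 2 E \left(43 + E\right)$)
$z{\left(O \right)} = 25$ ($z{\left(O \right)} = 5 \cdot 5 = 25$)
$k = 301$ ($k = 13 \cdot 25 - 24 = 325 - 24 = 301$)
$k + J{\left(41 \right)} = 301 + 2 \cdot 41 \left(43 + 41\right) = 301 + 2 \cdot 41 \cdot 84 = 301 + 6888 = 7189$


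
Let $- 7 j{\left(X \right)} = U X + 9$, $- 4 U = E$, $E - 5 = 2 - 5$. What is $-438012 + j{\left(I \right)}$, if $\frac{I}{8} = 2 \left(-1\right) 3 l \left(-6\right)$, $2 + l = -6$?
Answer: $- \frac{3067245}{7} \approx -4.3818 \cdot 10^{5}$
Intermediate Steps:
$l = -8$ ($l = -2 - 6 = -8$)
$E = 2$ ($E = 5 + \left(2 - 5\right) = 5 - 3 = 2$)
$U = - \frac{1}{2}$ ($U = \left(- \frac{1}{4}\right) 2 = - \frac{1}{2} \approx -0.5$)
$I = -2304$ ($I = 8 \cdot 2 \left(-1\right) 3 \left(-8\right) \left(-6\right) = 8 \left(-2\right) 3 \left(-8\right) \left(-6\right) = 8 \left(-6\right) \left(-8\right) \left(-6\right) = 8 \cdot 48 \left(-6\right) = 8 \left(-288\right) = -2304$)
$j{\left(X \right)} = - \frac{9}{7} + \frac{X}{14}$ ($j{\left(X \right)} = - \frac{- \frac{X}{2} + 9}{7} = - \frac{9 - \frac{X}{2}}{7} = - \frac{9}{7} + \frac{X}{14}$)
$-438012 + j{\left(I \right)} = -438012 + \left(- \frac{9}{7} + \frac{1}{14} \left(-2304\right)\right) = -438012 - \frac{1161}{7} = - \frac{3067245}{7}$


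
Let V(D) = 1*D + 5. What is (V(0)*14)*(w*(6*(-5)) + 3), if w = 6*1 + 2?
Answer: -16590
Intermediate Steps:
V(D) = 5 + D (V(D) = D + 5 = 5 + D)
w = 8 (w = 6 + 2 = 8)
(V(0)*14)*(w*(6*(-5)) + 3) = ((5 + 0)*14)*(8*(6*(-5)) + 3) = (5*14)*(8*(-30) + 3) = 70*(-240 + 3) = 70*(-237) = -16590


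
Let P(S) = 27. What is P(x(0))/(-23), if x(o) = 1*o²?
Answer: -27/23 ≈ -1.1739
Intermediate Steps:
x(o) = o²
P(x(0))/(-23) = 27/(-23) = 27*(-1/23) = -27/23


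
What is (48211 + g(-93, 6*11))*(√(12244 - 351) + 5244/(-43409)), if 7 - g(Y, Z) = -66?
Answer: -253201296/43409 + 48284*√11893 ≈ 5.2598e+6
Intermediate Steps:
g(Y, Z) = 73 (g(Y, Z) = 7 - 1*(-66) = 7 + 66 = 73)
(48211 + g(-93, 6*11))*(√(12244 - 351) + 5244/(-43409)) = (48211 + 73)*(√(12244 - 351) + 5244/(-43409)) = 48284*(√11893 + 5244*(-1/43409)) = 48284*(√11893 - 5244/43409) = 48284*(-5244/43409 + √11893) = -253201296/43409 + 48284*√11893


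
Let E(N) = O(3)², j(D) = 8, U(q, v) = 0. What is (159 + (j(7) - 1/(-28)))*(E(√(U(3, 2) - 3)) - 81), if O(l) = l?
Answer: -84186/7 ≈ -12027.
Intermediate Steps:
E(N) = 9 (E(N) = 3² = 9)
(159 + (j(7) - 1/(-28)))*(E(√(U(3, 2) - 3)) - 81) = (159 + (8 - 1/(-28)))*(9 - 81) = (159 + (8 - 1*(-1/28)))*(-72) = (159 + (8 + 1/28))*(-72) = (159 + 225/28)*(-72) = (4677/28)*(-72) = -84186/7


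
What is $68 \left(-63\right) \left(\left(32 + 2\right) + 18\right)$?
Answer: $-222768$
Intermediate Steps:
$68 \left(-63\right) \left(\left(32 + 2\right) + 18\right) = - 4284 \left(34 + 18\right) = \left(-4284\right) 52 = -222768$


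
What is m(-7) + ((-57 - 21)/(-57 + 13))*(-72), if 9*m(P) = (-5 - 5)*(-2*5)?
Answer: -11536/99 ≈ -116.53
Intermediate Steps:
m(P) = 100/9 (m(P) = ((-5 - 5)*(-2*5))/9 = (-10*(-10))/9 = (1/9)*100 = 100/9)
m(-7) + ((-57 - 21)/(-57 + 13))*(-72) = 100/9 + ((-57 - 21)/(-57 + 13))*(-72) = 100/9 - 78/(-44)*(-72) = 100/9 - 78*(-1/44)*(-72) = 100/9 + (39/22)*(-72) = 100/9 - 1404/11 = -11536/99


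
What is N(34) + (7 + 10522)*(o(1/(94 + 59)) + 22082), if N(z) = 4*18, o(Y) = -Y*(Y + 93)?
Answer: 5442476615380/23409 ≈ 2.3250e+8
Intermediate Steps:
o(Y) = -Y*(93 + Y)
N(z) = 72
N(34) + (7 + 10522)*(o(1/(94 + 59)) + 22082) = 72 + (7 + 10522)*(-(93 + 1/(94 + 59))/(94 + 59) + 22082) = 72 + 10529*(-1*(93 + 1/153)/153 + 22082) = 72 + 10529*(-1*1/153*(93 + 1/153) + 22082) = 72 + 10529*(-1*1/153*14230/153 + 22082) = 72 + 10529*(-14230/23409 + 22082) = 72 + 10529*(516903308/23409) = 72 + 5442474929932/23409 = 5442476615380/23409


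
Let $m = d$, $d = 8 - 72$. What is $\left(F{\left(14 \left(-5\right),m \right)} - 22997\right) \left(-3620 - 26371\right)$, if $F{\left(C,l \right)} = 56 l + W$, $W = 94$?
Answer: $794371617$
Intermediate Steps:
$d = -64$ ($d = 8 - 72 = -64$)
$m = -64$
$F{\left(C,l \right)} = 94 + 56 l$ ($F{\left(C,l \right)} = 56 l + 94 = 94 + 56 l$)
$\left(F{\left(14 \left(-5\right),m \right)} - 22997\right) \left(-3620 - 26371\right) = \left(\left(94 + 56 \left(-64\right)\right) - 22997\right) \left(-3620 - 26371\right) = \left(\left(94 - 3584\right) - 22997\right) \left(-29991\right) = \left(-3490 - 22997\right) \left(-29991\right) = \left(-26487\right) \left(-29991\right) = 794371617$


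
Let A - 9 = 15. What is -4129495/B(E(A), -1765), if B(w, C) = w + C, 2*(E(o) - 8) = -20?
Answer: 4129495/1767 ≈ 2337.0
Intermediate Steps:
A = 24 (A = 9 + 15 = 24)
E(o) = -2 (E(o) = 8 + (½)*(-20) = 8 - 10 = -2)
B(w, C) = C + w
-4129495/B(E(A), -1765) = -4129495/(-1765 - 2) = -4129495/(-1767) = -4129495*(-1/1767) = 4129495/1767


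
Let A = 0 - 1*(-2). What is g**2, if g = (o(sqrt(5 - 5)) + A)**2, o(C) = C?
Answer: 16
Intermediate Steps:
A = 2 (A = 0 + 2 = 2)
g = 4 (g = (sqrt(5 - 5) + 2)**2 = (sqrt(0) + 2)**2 = (0 + 2)**2 = 2**2 = 4)
g**2 = 4**2 = 16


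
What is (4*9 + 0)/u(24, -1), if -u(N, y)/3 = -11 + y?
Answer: 1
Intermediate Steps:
u(N, y) = 33 - 3*y (u(N, y) = -3*(-11 + y) = 33 - 3*y)
(4*9 + 0)/u(24, -1) = (4*9 + 0)/(33 - 3*(-1)) = (36 + 0)/(33 + 3) = 36/36 = 36*(1/36) = 1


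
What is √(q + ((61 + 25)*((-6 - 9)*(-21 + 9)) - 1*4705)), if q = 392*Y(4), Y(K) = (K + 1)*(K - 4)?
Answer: 5*√431 ≈ 103.80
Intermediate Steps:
Y(K) = (1 + K)*(-4 + K)
q = 0 (q = 392*(-4 + 4² - 3*4) = 392*(-4 + 16 - 12) = 392*0 = 0)
√(q + ((61 + 25)*((-6 - 9)*(-21 + 9)) - 1*4705)) = √(0 + ((61 + 25)*((-6 - 9)*(-21 + 9)) - 1*4705)) = √(0 + (86*(-15*(-12)) - 4705)) = √(0 + (86*180 - 4705)) = √(0 + (15480 - 4705)) = √(0 + 10775) = √10775 = 5*√431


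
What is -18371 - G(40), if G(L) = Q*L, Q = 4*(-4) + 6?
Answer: -17971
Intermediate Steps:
Q = -10 (Q = -16 + 6 = -10)
G(L) = -10*L
-18371 - G(40) = -18371 - (-10)*40 = -18371 - 1*(-400) = -18371 + 400 = -17971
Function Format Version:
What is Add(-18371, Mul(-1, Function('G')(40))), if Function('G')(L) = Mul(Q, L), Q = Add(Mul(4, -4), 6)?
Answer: -17971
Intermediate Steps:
Q = -10 (Q = Add(-16, 6) = -10)
Function('G')(L) = Mul(-10, L)
Add(-18371, Mul(-1, Function('G')(40))) = Add(-18371, Mul(-1, Mul(-10, 40))) = Add(-18371, Mul(-1, -400)) = Add(-18371, 400) = -17971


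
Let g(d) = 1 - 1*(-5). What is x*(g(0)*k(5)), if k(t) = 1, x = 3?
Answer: 18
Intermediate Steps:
g(d) = 6 (g(d) = 1 + 5 = 6)
x*(g(0)*k(5)) = 3*(6*1) = 3*6 = 18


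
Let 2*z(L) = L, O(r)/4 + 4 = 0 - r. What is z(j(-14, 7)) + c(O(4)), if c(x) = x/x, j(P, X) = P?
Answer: -6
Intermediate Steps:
O(r) = -16 - 4*r (O(r) = -16 + 4*(0 - r) = -16 + 4*(-r) = -16 - 4*r)
z(L) = L/2
c(x) = 1
z(j(-14, 7)) + c(O(4)) = (½)*(-14) + 1 = -7 + 1 = -6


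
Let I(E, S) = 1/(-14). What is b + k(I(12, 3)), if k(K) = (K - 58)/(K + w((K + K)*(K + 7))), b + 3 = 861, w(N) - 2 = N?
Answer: 73245/92 ≈ 796.14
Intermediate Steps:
w(N) = 2 + N
I(E, S) = -1/14
b = 858 (b = -3 + 861 = 858)
k(K) = (-58 + K)/(2 + K + 2*K*(7 + K)) (k(K) = (K - 58)/(K + (2 + (K + K)*(K + 7))) = (-58 + K)/(K + (2 + (2*K)*(7 + K))) = (-58 + K)/(K + (2 + 2*K*(7 + K))) = (-58 + K)/(2 + K + 2*K*(7 + K)))
b + k(I(12, 3)) = 858 + (-58 - 1/14)/(2 - 1/14 + 2*(-1/14)*(7 - 1/14)) = 858 - 813/14/(2 - 1/14 + 2*(-1/14)*(97/14)) = 858 - 813/14/(2 - 1/14 - 97/98) = 858 - 813/14/(46/49) = 858 + (49/46)*(-813/14) = 858 - 5691/92 = 73245/92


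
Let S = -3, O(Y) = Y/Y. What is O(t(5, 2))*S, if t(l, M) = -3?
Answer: -3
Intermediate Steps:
O(Y) = 1
O(t(5, 2))*S = 1*(-3) = -3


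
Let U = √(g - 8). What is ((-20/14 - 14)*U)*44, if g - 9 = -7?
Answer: -4752*I*√6/7 ≈ -1662.9*I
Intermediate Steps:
g = 2 (g = 9 - 7 = 2)
U = I*√6 (U = √(2 - 8) = √(-6) = I*√6 ≈ 2.4495*I)
((-20/14 - 14)*U)*44 = ((-20/14 - 14)*(I*√6))*44 = ((-20*1/14 - 14)*(I*√6))*44 = ((-10/7 - 14)*(I*√6))*44 = -108*I*√6/7*44 = -4752*I*√6/7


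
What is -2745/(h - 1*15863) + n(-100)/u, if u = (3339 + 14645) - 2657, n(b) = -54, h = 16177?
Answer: -4676619/534742 ≈ -8.7456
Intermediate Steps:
u = 15327 (u = 17984 - 2657 = 15327)
-2745/(h - 1*15863) + n(-100)/u = -2745/(16177 - 1*15863) - 54/15327 = -2745/(16177 - 15863) - 54*1/15327 = -2745/314 - 6/1703 = -4676619/534742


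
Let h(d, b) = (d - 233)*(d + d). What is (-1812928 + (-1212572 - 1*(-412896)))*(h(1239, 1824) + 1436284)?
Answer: -10265318231808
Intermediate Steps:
h(d, b) = 2*d*(-233 + d) (h(d, b) = (-233 + d)*(2*d) = 2*d*(-233 + d))
(-1812928 + (-1212572 - 1*(-412896)))*(h(1239, 1824) + 1436284) = (-1812928 + (-1212572 - 1*(-412896)))*(2*1239*(-233 + 1239) + 1436284) = (-1812928 + (-1212572 + 412896))*(2*1239*1006 + 1436284) = (-1812928 - 799676)*(2492868 + 1436284) = -2612604*3929152 = -10265318231808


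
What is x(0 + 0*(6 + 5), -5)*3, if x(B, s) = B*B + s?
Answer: -15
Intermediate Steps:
x(B, s) = s + B² (x(B, s) = B² + s = s + B²)
x(0 + 0*(6 + 5), -5)*3 = (-5 + (0 + 0*(6 + 5))²)*3 = (-5 + (0 + 0*11)²)*3 = (-5 + (0 + 0)²)*3 = (-5 + 0²)*3 = (-5 + 0)*3 = -5*3 = -15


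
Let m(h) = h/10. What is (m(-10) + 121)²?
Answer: 14400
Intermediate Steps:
m(h) = h/10 (m(h) = h*(⅒) = h/10)
(m(-10) + 121)² = ((⅒)*(-10) + 121)² = (-1 + 121)² = 120² = 14400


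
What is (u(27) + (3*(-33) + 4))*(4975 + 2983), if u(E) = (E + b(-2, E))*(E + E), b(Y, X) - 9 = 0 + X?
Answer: 26317106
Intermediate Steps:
b(Y, X) = 9 + X (b(Y, X) = 9 + (0 + X) = 9 + X)
u(E) = 2*E*(9 + 2*E) (u(E) = (E + (9 + E))*(E + E) = (9 + 2*E)*(2*E) = 2*E*(9 + 2*E))
(u(27) + (3*(-33) + 4))*(4975 + 2983) = (2*27*(9 + 2*27) + (3*(-33) + 4))*(4975 + 2983) = (2*27*(9 + 54) + (-99 + 4))*7958 = (2*27*63 - 95)*7958 = (3402 - 95)*7958 = 3307*7958 = 26317106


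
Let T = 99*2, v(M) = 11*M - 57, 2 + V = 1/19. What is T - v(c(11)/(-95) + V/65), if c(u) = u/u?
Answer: 63095/247 ≈ 255.45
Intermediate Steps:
V = -37/19 (V = -2 + 1/19 = -37/19 ≈ -1.9474)
c(u) = 1
v(M) = -57 + 11*M
T = 198
T - v(c(11)/(-95) + V/65) = 198 - (-57 + 11*(1/(-95) - 37/19/65)) = 198 - (-57 + 11*(1*(-1/95) - 37/19*1/65)) = 198 - (-57 + 11*(-1/95 - 37/1235)) = 198 - (-57 + 11*(-10/247)) = 198 - (-57 - 110/247) = 198 - 1*(-14189/247) = 198 + 14189/247 = 63095/247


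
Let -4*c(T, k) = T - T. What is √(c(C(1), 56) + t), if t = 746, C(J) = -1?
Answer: √746 ≈ 27.313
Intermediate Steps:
c(T, k) = 0 (c(T, k) = -(T - T)/4 = -¼*0 = 0)
√(c(C(1), 56) + t) = √(0 + 746) = √746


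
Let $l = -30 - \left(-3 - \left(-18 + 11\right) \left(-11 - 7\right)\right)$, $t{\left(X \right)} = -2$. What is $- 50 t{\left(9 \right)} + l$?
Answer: $199$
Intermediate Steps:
$l = 99$ ($l = -30 + \left(\left(-7\right) \left(-18\right) + 3\right) = -30 + \left(126 + 3\right) = -30 + 129 = 99$)
$- 50 t{\left(9 \right)} + l = \left(-50\right) \left(-2\right) + 99 = 100 + 99 = 199$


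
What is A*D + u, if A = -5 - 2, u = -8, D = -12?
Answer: 76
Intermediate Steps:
A = -7
A*D + u = -7*(-12) - 8 = 84 - 8 = 76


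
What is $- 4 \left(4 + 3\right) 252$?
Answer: $-7056$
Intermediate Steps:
$- 4 \left(4 + 3\right) 252 = \left(-4\right) 7 \cdot 252 = \left(-28\right) 252 = -7056$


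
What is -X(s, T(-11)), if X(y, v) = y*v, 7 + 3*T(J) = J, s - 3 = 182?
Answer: 1110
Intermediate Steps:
s = 185 (s = 3 + 182 = 185)
T(J) = -7/3 + J/3
X(y, v) = v*y
-X(s, T(-11)) = -(-7/3 + (⅓)*(-11))*185 = -(-7/3 - 11/3)*185 = -(-6)*185 = -1*(-1110) = 1110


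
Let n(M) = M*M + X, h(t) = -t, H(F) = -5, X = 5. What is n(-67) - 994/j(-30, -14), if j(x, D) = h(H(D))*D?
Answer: 22541/5 ≈ 4508.2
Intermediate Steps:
j(x, D) = 5*D (j(x, D) = (-1*(-5))*D = 5*D)
n(M) = 5 + M² (n(M) = M*M + 5 = M² + 5 = 5 + M²)
n(-67) - 994/j(-30, -14) = (5 + (-67)²) - 994/(5*(-14)) = (5 + 4489) - 994/(-70) = 4494 - 994*(-1/70) = 4494 + 71/5 = 22541/5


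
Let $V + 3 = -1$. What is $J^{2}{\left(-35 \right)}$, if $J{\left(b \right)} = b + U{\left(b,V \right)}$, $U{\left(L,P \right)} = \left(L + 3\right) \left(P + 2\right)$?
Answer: $841$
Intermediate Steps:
$V = -4$ ($V = -3 - 1 = -4$)
$U{\left(L,P \right)} = \left(2 + P\right) \left(3 + L\right)$ ($U{\left(L,P \right)} = \left(3 + L\right) \left(2 + P\right) = \left(2 + P\right) \left(3 + L\right)$)
$J{\left(b \right)} = -6 - b$ ($J{\left(b \right)} = b + \left(6 + 2 b + 3 \left(-4\right) + b \left(-4\right)\right) = b + \left(6 + 2 b - 12 - 4 b\right) = b - \left(6 + 2 b\right) = -6 - b$)
$J^{2}{\left(-35 \right)} = \left(-6 - -35\right)^{2} = \left(-6 + 35\right)^{2} = 29^{2} = 841$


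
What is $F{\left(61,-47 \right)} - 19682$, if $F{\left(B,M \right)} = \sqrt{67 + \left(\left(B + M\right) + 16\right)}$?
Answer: $-19682 + \sqrt{97} \approx -19672.0$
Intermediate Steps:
$F{\left(B,M \right)} = \sqrt{83 + B + M}$ ($F{\left(B,M \right)} = \sqrt{67 + \left(16 + B + M\right)} = \sqrt{83 + B + M}$)
$F{\left(61,-47 \right)} - 19682 = \sqrt{83 + 61 - 47} - 19682 = \sqrt{97} - 19682 = -19682 + \sqrt{97}$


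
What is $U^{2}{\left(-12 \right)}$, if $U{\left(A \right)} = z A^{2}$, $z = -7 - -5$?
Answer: $82944$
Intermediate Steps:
$z = -2$ ($z = -7 + 5 = -2$)
$U{\left(A \right)} = - 2 A^{2}$
$U^{2}{\left(-12 \right)} = \left(- 2 \left(-12\right)^{2}\right)^{2} = \left(\left(-2\right) 144\right)^{2} = \left(-288\right)^{2} = 82944$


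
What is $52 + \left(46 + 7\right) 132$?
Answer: $7048$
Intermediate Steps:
$52 + \left(46 + 7\right) 132 = 52 + 53 \cdot 132 = 52 + 6996 = 7048$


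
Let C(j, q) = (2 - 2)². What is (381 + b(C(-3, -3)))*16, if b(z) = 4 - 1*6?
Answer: 6064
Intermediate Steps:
C(j, q) = 0 (C(j, q) = 0² = 0)
b(z) = -2 (b(z) = 4 - 6 = -2)
(381 + b(C(-3, -3)))*16 = (381 - 2)*16 = 379*16 = 6064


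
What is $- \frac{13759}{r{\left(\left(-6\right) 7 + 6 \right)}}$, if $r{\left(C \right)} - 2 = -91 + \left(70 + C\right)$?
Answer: $\frac{13759}{55} \approx 250.16$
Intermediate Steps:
$r{\left(C \right)} = -19 + C$ ($r{\left(C \right)} = 2 + \left(-91 + \left(70 + C\right)\right) = 2 + \left(-21 + C\right) = -19 + C$)
$- \frac{13759}{r{\left(\left(-6\right) 7 + 6 \right)}} = - \frac{13759}{-19 + \left(\left(-6\right) 7 + 6\right)} = - \frac{13759}{-19 + \left(-42 + 6\right)} = - \frac{13759}{-19 - 36} = - \frac{13759}{-55} = \left(-13759\right) \left(- \frac{1}{55}\right) = \frac{13759}{55}$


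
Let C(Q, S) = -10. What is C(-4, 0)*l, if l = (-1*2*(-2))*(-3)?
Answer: 120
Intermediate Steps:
l = -12 (l = -2*(-2)*(-3) = 4*(-3) = -12)
C(-4, 0)*l = -10*(-12) = 120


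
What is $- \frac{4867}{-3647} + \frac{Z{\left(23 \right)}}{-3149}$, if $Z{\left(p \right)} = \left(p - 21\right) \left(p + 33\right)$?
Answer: $\frac{14917719}{11484403} \approx 1.299$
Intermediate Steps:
$Z{\left(p \right)} = \left(-21 + p\right) \left(33 + p\right)$
$- \frac{4867}{-3647} + \frac{Z{\left(23 \right)}}{-3149} = - \frac{4867}{-3647} + \frac{-693 + 23^{2} + 12 \cdot 23}{-3149} = \left(-4867\right) \left(- \frac{1}{3647}\right) + \left(-693 + 529 + 276\right) \left(- \frac{1}{3149}\right) = \frac{4867}{3647} + 112 \left(- \frac{1}{3149}\right) = \frac{4867}{3647} - \frac{112}{3149} = \frac{14917719}{11484403}$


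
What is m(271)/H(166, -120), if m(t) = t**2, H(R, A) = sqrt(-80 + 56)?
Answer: -73441*I*sqrt(6)/12 ≈ -14991.0*I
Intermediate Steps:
H(R, A) = 2*I*sqrt(6) (H(R, A) = sqrt(-24) = 2*I*sqrt(6))
m(271)/H(166, -120) = 271**2/((2*I*sqrt(6))) = 73441*(-I*sqrt(6)/12) = -73441*I*sqrt(6)/12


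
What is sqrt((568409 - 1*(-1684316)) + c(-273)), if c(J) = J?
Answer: 2*sqrt(563113) ≈ 1500.8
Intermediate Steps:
sqrt((568409 - 1*(-1684316)) + c(-273)) = sqrt((568409 - 1*(-1684316)) - 273) = sqrt((568409 + 1684316) - 273) = sqrt(2252725 - 273) = sqrt(2252452) = 2*sqrt(563113)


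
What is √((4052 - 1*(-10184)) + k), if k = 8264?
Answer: 150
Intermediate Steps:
√((4052 - 1*(-10184)) + k) = √((4052 - 1*(-10184)) + 8264) = √((4052 + 10184) + 8264) = √(14236 + 8264) = √22500 = 150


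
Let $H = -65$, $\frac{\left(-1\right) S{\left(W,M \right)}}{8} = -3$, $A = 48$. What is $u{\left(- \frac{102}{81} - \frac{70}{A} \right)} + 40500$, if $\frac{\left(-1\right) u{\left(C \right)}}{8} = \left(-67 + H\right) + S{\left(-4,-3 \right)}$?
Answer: $41364$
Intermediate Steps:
$S{\left(W,M \right)} = 24$ ($S{\left(W,M \right)} = \left(-8\right) \left(-3\right) = 24$)
$u{\left(C \right)} = 864$ ($u{\left(C \right)} = - 8 \left(\left(-67 - 65\right) + 24\right) = - 8 \left(-132 + 24\right) = \left(-8\right) \left(-108\right) = 864$)
$u{\left(- \frac{102}{81} - \frac{70}{A} \right)} + 40500 = 864 + 40500 = 41364$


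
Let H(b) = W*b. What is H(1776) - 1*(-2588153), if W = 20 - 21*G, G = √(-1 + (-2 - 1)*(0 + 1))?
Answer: 2623673 - 74592*I ≈ 2.6237e+6 - 74592.0*I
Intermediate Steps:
G = 2*I (G = √(-1 - 3*1) = √(-1 - 3) = √(-4) = 2*I ≈ 2.0*I)
W = 20 - 42*I ≈ 20.0 - 42.0*I
H(b) = b*(20 - 42*I) (H(b) = (20 - 42*I)*b = b*(20 - 42*I))
H(1776) - 1*(-2588153) = 1776*(20 - 42*I) - 1*(-2588153) = (35520 - 74592*I) + 2588153 = 2623673 - 74592*I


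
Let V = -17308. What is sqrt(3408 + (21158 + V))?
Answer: sqrt(7258) ≈ 85.194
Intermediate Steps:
sqrt(3408 + (21158 + V)) = sqrt(3408 + (21158 - 17308)) = sqrt(3408 + 3850) = sqrt(7258)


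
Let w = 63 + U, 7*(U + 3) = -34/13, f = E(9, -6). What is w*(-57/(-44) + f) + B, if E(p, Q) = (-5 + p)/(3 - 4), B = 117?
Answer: -12659/286 ≈ -44.262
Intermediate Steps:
E(p, Q) = 5 - p (E(p, Q) = (-5 + p)/(-1) = (-5 + p)*(-1) = 5 - p)
f = -4 (f = 5 - 1*9 = 5 - 9 = -4)
U = -307/91 (U = -3 + (-34/13)/7 = -3 + (-34*1/13)/7 = -3 + (⅐)*(-34/13) = -3 - 34/91 = -307/91 ≈ -3.3736)
w = 5426/91 (w = 63 - 307/91 = 5426/91 ≈ 59.626)
w*(-57/(-44) + f) + B = 5426*(-57/(-44) - 4)/91 + 117 = 5426*(-57*(-1/44) - 4)/91 + 117 = 5426*(57/44 - 4)/91 + 117 = (5426/91)*(-119/44) + 117 = -46121/286 + 117 = -12659/286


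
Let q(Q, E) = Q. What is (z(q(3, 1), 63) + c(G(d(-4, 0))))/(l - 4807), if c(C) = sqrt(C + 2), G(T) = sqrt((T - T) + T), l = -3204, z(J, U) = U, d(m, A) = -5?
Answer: -63/8011 - sqrt(2 + I*sqrt(5))/8011 ≈ -0.0080616 - 8.8267e-5*I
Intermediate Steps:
G(T) = sqrt(T) (G(T) = sqrt(0 + T) = sqrt(T))
c(C) = sqrt(2 + C)
(z(q(3, 1), 63) + c(G(d(-4, 0))))/(l - 4807) = (63 + sqrt(2 + sqrt(-5)))/(-3204 - 4807) = (63 + sqrt(2 + I*sqrt(5)))/(-8011) = (63 + sqrt(2 + I*sqrt(5)))*(-1/8011) = -63/8011 - sqrt(2 + I*sqrt(5))/8011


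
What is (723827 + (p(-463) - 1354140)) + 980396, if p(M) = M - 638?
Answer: 348982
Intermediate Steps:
p(M) = -638 + M
(723827 + (p(-463) - 1354140)) + 980396 = (723827 + ((-638 - 463) - 1354140)) + 980396 = (723827 + (-1101 - 1354140)) + 980396 = (723827 - 1355241) + 980396 = -631414 + 980396 = 348982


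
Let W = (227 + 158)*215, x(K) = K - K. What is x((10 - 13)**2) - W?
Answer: -82775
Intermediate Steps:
x(K) = 0
W = 82775 (W = 385*215 = 82775)
x((10 - 13)**2) - W = 0 - 1*82775 = 0 - 82775 = -82775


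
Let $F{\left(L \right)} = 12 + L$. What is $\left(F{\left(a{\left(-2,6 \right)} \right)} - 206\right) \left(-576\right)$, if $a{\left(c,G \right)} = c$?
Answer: $112896$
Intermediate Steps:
$\left(F{\left(a{\left(-2,6 \right)} \right)} - 206\right) \left(-576\right) = \left(\left(12 - 2\right) - 206\right) \left(-576\right) = \left(10 - 206\right) \left(-576\right) = \left(-196\right) \left(-576\right) = 112896$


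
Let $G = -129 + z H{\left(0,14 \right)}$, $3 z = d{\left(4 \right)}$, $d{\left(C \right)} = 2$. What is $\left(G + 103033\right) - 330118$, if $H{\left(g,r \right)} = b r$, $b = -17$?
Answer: $- \frac{682118}{3} \approx -2.2737 \cdot 10^{5}$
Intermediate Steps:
$H{\left(g,r \right)} = - 17 r$
$z = \frac{2}{3}$ ($z = \frac{1}{3} \cdot 2 = \frac{2}{3} \approx 0.66667$)
$G = - \frac{863}{3}$ ($G = -129 + \frac{2 \left(\left(-17\right) 14\right)}{3} = -129 + \frac{2}{3} \left(-238\right) = -129 - \frac{476}{3} = - \frac{863}{3} \approx -287.67$)
$\left(G + 103033\right) - 330118 = \left(- \frac{863}{3} + 103033\right) - 330118 = \frac{308236}{3} - 330118 = - \frac{682118}{3}$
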